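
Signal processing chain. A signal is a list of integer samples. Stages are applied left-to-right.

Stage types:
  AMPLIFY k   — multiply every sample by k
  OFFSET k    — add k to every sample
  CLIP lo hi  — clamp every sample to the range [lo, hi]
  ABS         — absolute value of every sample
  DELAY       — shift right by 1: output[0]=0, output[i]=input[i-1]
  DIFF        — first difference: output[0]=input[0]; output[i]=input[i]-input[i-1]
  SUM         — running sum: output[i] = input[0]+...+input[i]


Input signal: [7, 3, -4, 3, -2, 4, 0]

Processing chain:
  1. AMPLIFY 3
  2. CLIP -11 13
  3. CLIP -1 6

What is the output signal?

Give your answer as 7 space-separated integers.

Answer: 6 6 -1 6 -1 6 0

Derivation:
Input: [7, 3, -4, 3, -2, 4, 0]
Stage 1 (AMPLIFY 3): 7*3=21, 3*3=9, -4*3=-12, 3*3=9, -2*3=-6, 4*3=12, 0*3=0 -> [21, 9, -12, 9, -6, 12, 0]
Stage 2 (CLIP -11 13): clip(21,-11,13)=13, clip(9,-11,13)=9, clip(-12,-11,13)=-11, clip(9,-11,13)=9, clip(-6,-11,13)=-6, clip(12,-11,13)=12, clip(0,-11,13)=0 -> [13, 9, -11, 9, -6, 12, 0]
Stage 3 (CLIP -1 6): clip(13,-1,6)=6, clip(9,-1,6)=6, clip(-11,-1,6)=-1, clip(9,-1,6)=6, clip(-6,-1,6)=-1, clip(12,-1,6)=6, clip(0,-1,6)=0 -> [6, 6, -1, 6, -1, 6, 0]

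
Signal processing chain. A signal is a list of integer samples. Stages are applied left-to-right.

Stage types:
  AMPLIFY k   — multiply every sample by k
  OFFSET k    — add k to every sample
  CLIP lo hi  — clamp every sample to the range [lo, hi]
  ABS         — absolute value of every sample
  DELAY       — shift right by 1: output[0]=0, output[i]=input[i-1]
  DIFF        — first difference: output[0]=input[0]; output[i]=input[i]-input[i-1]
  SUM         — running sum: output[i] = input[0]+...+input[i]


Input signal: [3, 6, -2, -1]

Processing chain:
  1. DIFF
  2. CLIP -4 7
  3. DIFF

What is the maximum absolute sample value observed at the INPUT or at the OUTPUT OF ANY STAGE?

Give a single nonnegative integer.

Input: [3, 6, -2, -1] (max |s|=6)
Stage 1 (DIFF): s[0]=3, 6-3=3, -2-6=-8, -1--2=1 -> [3, 3, -8, 1] (max |s|=8)
Stage 2 (CLIP -4 7): clip(3,-4,7)=3, clip(3,-4,7)=3, clip(-8,-4,7)=-4, clip(1,-4,7)=1 -> [3, 3, -4, 1] (max |s|=4)
Stage 3 (DIFF): s[0]=3, 3-3=0, -4-3=-7, 1--4=5 -> [3, 0, -7, 5] (max |s|=7)
Overall max amplitude: 8

Answer: 8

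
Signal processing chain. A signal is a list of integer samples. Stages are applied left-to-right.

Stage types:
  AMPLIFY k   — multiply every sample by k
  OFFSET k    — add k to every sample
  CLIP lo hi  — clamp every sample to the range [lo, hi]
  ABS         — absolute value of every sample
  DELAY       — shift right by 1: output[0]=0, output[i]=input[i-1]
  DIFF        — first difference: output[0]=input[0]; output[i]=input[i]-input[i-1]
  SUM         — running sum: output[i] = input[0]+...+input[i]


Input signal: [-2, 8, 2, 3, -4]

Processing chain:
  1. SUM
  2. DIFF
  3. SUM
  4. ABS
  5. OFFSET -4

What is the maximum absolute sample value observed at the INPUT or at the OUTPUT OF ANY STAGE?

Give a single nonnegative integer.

Answer: 11

Derivation:
Input: [-2, 8, 2, 3, -4] (max |s|=8)
Stage 1 (SUM): sum[0..0]=-2, sum[0..1]=6, sum[0..2]=8, sum[0..3]=11, sum[0..4]=7 -> [-2, 6, 8, 11, 7] (max |s|=11)
Stage 2 (DIFF): s[0]=-2, 6--2=8, 8-6=2, 11-8=3, 7-11=-4 -> [-2, 8, 2, 3, -4] (max |s|=8)
Stage 3 (SUM): sum[0..0]=-2, sum[0..1]=6, sum[0..2]=8, sum[0..3]=11, sum[0..4]=7 -> [-2, 6, 8, 11, 7] (max |s|=11)
Stage 4 (ABS): |-2|=2, |6|=6, |8|=8, |11|=11, |7|=7 -> [2, 6, 8, 11, 7] (max |s|=11)
Stage 5 (OFFSET -4): 2+-4=-2, 6+-4=2, 8+-4=4, 11+-4=7, 7+-4=3 -> [-2, 2, 4, 7, 3] (max |s|=7)
Overall max amplitude: 11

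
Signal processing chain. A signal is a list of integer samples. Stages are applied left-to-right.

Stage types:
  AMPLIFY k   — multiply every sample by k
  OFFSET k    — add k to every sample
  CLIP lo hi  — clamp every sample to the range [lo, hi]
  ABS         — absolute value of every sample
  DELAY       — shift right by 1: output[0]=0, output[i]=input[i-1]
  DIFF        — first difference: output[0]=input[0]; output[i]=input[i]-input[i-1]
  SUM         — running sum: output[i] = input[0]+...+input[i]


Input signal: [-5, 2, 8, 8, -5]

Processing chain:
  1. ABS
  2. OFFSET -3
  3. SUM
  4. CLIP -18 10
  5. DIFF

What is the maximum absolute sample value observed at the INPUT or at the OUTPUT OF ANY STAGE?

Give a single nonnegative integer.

Input: [-5, 2, 8, 8, -5] (max |s|=8)
Stage 1 (ABS): |-5|=5, |2|=2, |8|=8, |8|=8, |-5|=5 -> [5, 2, 8, 8, 5] (max |s|=8)
Stage 2 (OFFSET -3): 5+-3=2, 2+-3=-1, 8+-3=5, 8+-3=5, 5+-3=2 -> [2, -1, 5, 5, 2] (max |s|=5)
Stage 3 (SUM): sum[0..0]=2, sum[0..1]=1, sum[0..2]=6, sum[0..3]=11, sum[0..4]=13 -> [2, 1, 6, 11, 13] (max |s|=13)
Stage 4 (CLIP -18 10): clip(2,-18,10)=2, clip(1,-18,10)=1, clip(6,-18,10)=6, clip(11,-18,10)=10, clip(13,-18,10)=10 -> [2, 1, 6, 10, 10] (max |s|=10)
Stage 5 (DIFF): s[0]=2, 1-2=-1, 6-1=5, 10-6=4, 10-10=0 -> [2, -1, 5, 4, 0] (max |s|=5)
Overall max amplitude: 13

Answer: 13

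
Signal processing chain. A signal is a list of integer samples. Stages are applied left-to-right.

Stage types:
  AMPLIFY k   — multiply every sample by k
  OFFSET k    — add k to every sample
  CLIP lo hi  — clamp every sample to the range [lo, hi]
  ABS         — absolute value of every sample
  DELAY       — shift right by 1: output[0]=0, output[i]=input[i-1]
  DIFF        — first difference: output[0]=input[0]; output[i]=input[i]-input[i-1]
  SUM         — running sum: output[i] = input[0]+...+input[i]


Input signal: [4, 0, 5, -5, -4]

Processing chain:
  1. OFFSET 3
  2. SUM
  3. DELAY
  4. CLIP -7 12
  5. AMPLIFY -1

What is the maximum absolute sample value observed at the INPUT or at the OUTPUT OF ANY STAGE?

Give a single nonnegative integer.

Input: [4, 0, 5, -5, -4] (max |s|=5)
Stage 1 (OFFSET 3): 4+3=7, 0+3=3, 5+3=8, -5+3=-2, -4+3=-1 -> [7, 3, 8, -2, -1] (max |s|=8)
Stage 2 (SUM): sum[0..0]=7, sum[0..1]=10, sum[0..2]=18, sum[0..3]=16, sum[0..4]=15 -> [7, 10, 18, 16, 15] (max |s|=18)
Stage 3 (DELAY): [0, 7, 10, 18, 16] = [0, 7, 10, 18, 16] -> [0, 7, 10, 18, 16] (max |s|=18)
Stage 4 (CLIP -7 12): clip(0,-7,12)=0, clip(7,-7,12)=7, clip(10,-7,12)=10, clip(18,-7,12)=12, clip(16,-7,12)=12 -> [0, 7, 10, 12, 12] (max |s|=12)
Stage 5 (AMPLIFY -1): 0*-1=0, 7*-1=-7, 10*-1=-10, 12*-1=-12, 12*-1=-12 -> [0, -7, -10, -12, -12] (max |s|=12)
Overall max amplitude: 18

Answer: 18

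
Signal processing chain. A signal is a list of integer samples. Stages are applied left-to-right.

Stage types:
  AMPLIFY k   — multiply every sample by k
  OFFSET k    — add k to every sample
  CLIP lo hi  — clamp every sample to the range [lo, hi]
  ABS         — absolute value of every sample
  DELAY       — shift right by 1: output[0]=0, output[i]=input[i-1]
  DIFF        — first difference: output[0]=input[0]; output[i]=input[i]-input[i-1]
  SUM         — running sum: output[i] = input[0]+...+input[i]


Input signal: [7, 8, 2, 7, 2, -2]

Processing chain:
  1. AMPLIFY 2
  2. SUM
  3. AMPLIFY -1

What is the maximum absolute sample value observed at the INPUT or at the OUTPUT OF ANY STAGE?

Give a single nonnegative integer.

Input: [7, 8, 2, 7, 2, -2] (max |s|=8)
Stage 1 (AMPLIFY 2): 7*2=14, 8*2=16, 2*2=4, 7*2=14, 2*2=4, -2*2=-4 -> [14, 16, 4, 14, 4, -4] (max |s|=16)
Stage 2 (SUM): sum[0..0]=14, sum[0..1]=30, sum[0..2]=34, sum[0..3]=48, sum[0..4]=52, sum[0..5]=48 -> [14, 30, 34, 48, 52, 48] (max |s|=52)
Stage 3 (AMPLIFY -1): 14*-1=-14, 30*-1=-30, 34*-1=-34, 48*-1=-48, 52*-1=-52, 48*-1=-48 -> [-14, -30, -34, -48, -52, -48] (max |s|=52)
Overall max amplitude: 52

Answer: 52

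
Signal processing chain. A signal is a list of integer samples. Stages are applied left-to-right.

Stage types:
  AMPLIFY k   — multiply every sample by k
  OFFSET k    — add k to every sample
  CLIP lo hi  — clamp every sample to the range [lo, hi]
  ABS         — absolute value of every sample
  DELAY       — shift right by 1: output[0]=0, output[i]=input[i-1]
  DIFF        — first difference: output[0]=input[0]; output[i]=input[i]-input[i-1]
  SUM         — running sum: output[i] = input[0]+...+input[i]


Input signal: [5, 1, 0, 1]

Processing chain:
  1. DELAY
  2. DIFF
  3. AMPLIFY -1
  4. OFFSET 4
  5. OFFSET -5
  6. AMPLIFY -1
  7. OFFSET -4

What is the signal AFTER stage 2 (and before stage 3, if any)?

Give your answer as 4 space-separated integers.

Answer: 0 5 -4 -1

Derivation:
Input: [5, 1, 0, 1]
Stage 1 (DELAY): [0, 5, 1, 0] = [0, 5, 1, 0] -> [0, 5, 1, 0]
Stage 2 (DIFF): s[0]=0, 5-0=5, 1-5=-4, 0-1=-1 -> [0, 5, -4, -1]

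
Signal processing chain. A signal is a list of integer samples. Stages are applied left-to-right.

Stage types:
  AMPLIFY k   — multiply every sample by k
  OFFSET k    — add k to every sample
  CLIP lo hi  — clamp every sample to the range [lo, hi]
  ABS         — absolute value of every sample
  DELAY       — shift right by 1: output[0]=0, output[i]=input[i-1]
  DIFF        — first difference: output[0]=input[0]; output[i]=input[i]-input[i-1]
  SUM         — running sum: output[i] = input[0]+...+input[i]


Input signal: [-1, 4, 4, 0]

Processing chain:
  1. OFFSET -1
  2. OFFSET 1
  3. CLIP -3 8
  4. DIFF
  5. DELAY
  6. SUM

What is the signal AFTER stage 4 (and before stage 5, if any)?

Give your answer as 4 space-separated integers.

Input: [-1, 4, 4, 0]
Stage 1 (OFFSET -1): -1+-1=-2, 4+-1=3, 4+-1=3, 0+-1=-1 -> [-2, 3, 3, -1]
Stage 2 (OFFSET 1): -2+1=-1, 3+1=4, 3+1=4, -1+1=0 -> [-1, 4, 4, 0]
Stage 3 (CLIP -3 8): clip(-1,-3,8)=-1, clip(4,-3,8)=4, clip(4,-3,8)=4, clip(0,-3,8)=0 -> [-1, 4, 4, 0]
Stage 4 (DIFF): s[0]=-1, 4--1=5, 4-4=0, 0-4=-4 -> [-1, 5, 0, -4]

Answer: -1 5 0 -4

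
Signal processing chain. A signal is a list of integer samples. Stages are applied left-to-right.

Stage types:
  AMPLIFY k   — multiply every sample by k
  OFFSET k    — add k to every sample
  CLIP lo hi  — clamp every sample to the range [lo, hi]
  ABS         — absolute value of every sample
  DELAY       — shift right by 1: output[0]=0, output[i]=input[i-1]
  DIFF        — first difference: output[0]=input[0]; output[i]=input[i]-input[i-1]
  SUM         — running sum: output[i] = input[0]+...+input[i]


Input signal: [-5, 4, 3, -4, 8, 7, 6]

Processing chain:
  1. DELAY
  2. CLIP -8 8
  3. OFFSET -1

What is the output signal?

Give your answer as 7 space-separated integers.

Input: [-5, 4, 3, -4, 8, 7, 6]
Stage 1 (DELAY): [0, -5, 4, 3, -4, 8, 7] = [0, -5, 4, 3, -4, 8, 7] -> [0, -5, 4, 3, -4, 8, 7]
Stage 2 (CLIP -8 8): clip(0,-8,8)=0, clip(-5,-8,8)=-5, clip(4,-8,8)=4, clip(3,-8,8)=3, clip(-4,-8,8)=-4, clip(8,-8,8)=8, clip(7,-8,8)=7 -> [0, -5, 4, 3, -4, 8, 7]
Stage 3 (OFFSET -1): 0+-1=-1, -5+-1=-6, 4+-1=3, 3+-1=2, -4+-1=-5, 8+-1=7, 7+-1=6 -> [-1, -6, 3, 2, -5, 7, 6]

Answer: -1 -6 3 2 -5 7 6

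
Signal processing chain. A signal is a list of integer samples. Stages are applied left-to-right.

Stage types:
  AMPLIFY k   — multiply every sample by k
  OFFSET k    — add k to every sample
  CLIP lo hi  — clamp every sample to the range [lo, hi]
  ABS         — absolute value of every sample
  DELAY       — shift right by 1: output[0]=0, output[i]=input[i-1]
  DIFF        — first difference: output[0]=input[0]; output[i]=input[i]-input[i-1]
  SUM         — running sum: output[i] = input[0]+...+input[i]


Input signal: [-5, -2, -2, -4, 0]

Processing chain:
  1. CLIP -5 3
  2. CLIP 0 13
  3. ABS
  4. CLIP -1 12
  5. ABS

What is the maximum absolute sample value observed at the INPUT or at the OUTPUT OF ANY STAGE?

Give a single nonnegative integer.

Answer: 5

Derivation:
Input: [-5, -2, -2, -4, 0] (max |s|=5)
Stage 1 (CLIP -5 3): clip(-5,-5,3)=-5, clip(-2,-5,3)=-2, clip(-2,-5,3)=-2, clip(-4,-5,3)=-4, clip(0,-5,3)=0 -> [-5, -2, -2, -4, 0] (max |s|=5)
Stage 2 (CLIP 0 13): clip(-5,0,13)=0, clip(-2,0,13)=0, clip(-2,0,13)=0, clip(-4,0,13)=0, clip(0,0,13)=0 -> [0, 0, 0, 0, 0] (max |s|=0)
Stage 3 (ABS): |0|=0, |0|=0, |0|=0, |0|=0, |0|=0 -> [0, 0, 0, 0, 0] (max |s|=0)
Stage 4 (CLIP -1 12): clip(0,-1,12)=0, clip(0,-1,12)=0, clip(0,-1,12)=0, clip(0,-1,12)=0, clip(0,-1,12)=0 -> [0, 0, 0, 0, 0] (max |s|=0)
Stage 5 (ABS): |0|=0, |0|=0, |0|=0, |0|=0, |0|=0 -> [0, 0, 0, 0, 0] (max |s|=0)
Overall max amplitude: 5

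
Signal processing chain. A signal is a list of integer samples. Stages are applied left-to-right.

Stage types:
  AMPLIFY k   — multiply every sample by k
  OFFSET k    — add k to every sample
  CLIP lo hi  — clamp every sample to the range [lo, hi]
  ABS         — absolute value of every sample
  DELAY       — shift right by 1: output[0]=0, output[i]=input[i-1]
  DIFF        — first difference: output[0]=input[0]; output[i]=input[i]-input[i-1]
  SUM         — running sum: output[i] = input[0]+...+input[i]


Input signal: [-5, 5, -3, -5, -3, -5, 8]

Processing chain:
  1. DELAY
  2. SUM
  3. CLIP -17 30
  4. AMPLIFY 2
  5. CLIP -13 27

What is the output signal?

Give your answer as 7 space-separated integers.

Input: [-5, 5, -3, -5, -3, -5, 8]
Stage 1 (DELAY): [0, -5, 5, -3, -5, -3, -5] = [0, -5, 5, -3, -5, -3, -5] -> [0, -5, 5, -3, -5, -3, -5]
Stage 2 (SUM): sum[0..0]=0, sum[0..1]=-5, sum[0..2]=0, sum[0..3]=-3, sum[0..4]=-8, sum[0..5]=-11, sum[0..6]=-16 -> [0, -5, 0, -3, -8, -11, -16]
Stage 3 (CLIP -17 30): clip(0,-17,30)=0, clip(-5,-17,30)=-5, clip(0,-17,30)=0, clip(-3,-17,30)=-3, clip(-8,-17,30)=-8, clip(-11,-17,30)=-11, clip(-16,-17,30)=-16 -> [0, -5, 0, -3, -8, -11, -16]
Stage 4 (AMPLIFY 2): 0*2=0, -5*2=-10, 0*2=0, -3*2=-6, -8*2=-16, -11*2=-22, -16*2=-32 -> [0, -10, 0, -6, -16, -22, -32]
Stage 5 (CLIP -13 27): clip(0,-13,27)=0, clip(-10,-13,27)=-10, clip(0,-13,27)=0, clip(-6,-13,27)=-6, clip(-16,-13,27)=-13, clip(-22,-13,27)=-13, clip(-32,-13,27)=-13 -> [0, -10, 0, -6, -13, -13, -13]

Answer: 0 -10 0 -6 -13 -13 -13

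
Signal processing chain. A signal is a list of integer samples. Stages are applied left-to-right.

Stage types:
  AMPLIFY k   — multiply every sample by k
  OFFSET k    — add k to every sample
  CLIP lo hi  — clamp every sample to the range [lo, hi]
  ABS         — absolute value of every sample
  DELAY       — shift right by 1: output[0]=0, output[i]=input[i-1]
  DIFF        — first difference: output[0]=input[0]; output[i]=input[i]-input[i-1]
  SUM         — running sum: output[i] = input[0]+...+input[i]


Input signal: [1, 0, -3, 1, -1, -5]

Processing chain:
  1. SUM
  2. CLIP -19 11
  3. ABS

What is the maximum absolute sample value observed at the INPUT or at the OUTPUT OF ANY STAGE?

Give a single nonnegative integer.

Answer: 7

Derivation:
Input: [1, 0, -3, 1, -1, -5] (max |s|=5)
Stage 1 (SUM): sum[0..0]=1, sum[0..1]=1, sum[0..2]=-2, sum[0..3]=-1, sum[0..4]=-2, sum[0..5]=-7 -> [1, 1, -2, -1, -2, -7] (max |s|=7)
Stage 2 (CLIP -19 11): clip(1,-19,11)=1, clip(1,-19,11)=1, clip(-2,-19,11)=-2, clip(-1,-19,11)=-1, clip(-2,-19,11)=-2, clip(-7,-19,11)=-7 -> [1, 1, -2, -1, -2, -7] (max |s|=7)
Stage 3 (ABS): |1|=1, |1|=1, |-2|=2, |-1|=1, |-2|=2, |-7|=7 -> [1, 1, 2, 1, 2, 7] (max |s|=7)
Overall max amplitude: 7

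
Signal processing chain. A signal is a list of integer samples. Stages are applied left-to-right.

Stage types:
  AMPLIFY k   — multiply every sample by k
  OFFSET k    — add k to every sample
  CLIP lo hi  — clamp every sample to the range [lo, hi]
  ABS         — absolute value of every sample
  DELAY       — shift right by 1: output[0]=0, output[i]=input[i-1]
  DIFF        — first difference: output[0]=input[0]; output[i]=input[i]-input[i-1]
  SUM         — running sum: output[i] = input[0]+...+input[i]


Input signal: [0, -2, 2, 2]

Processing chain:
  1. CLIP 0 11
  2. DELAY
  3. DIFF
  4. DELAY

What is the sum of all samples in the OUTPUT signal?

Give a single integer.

Input: [0, -2, 2, 2]
Stage 1 (CLIP 0 11): clip(0,0,11)=0, clip(-2,0,11)=0, clip(2,0,11)=2, clip(2,0,11)=2 -> [0, 0, 2, 2]
Stage 2 (DELAY): [0, 0, 0, 2] = [0, 0, 0, 2] -> [0, 0, 0, 2]
Stage 3 (DIFF): s[0]=0, 0-0=0, 0-0=0, 2-0=2 -> [0, 0, 0, 2]
Stage 4 (DELAY): [0, 0, 0, 0] = [0, 0, 0, 0] -> [0, 0, 0, 0]
Output sum: 0

Answer: 0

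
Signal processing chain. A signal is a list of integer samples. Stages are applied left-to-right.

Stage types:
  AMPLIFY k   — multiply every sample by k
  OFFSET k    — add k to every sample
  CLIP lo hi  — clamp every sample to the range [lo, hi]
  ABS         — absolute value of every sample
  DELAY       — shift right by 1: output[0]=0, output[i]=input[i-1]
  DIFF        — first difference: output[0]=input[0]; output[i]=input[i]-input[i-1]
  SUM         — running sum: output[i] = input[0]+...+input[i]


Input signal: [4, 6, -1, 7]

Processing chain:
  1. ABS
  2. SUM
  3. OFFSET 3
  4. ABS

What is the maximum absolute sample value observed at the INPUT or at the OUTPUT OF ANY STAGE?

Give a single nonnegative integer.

Answer: 21

Derivation:
Input: [4, 6, -1, 7] (max |s|=7)
Stage 1 (ABS): |4|=4, |6|=6, |-1|=1, |7|=7 -> [4, 6, 1, 7] (max |s|=7)
Stage 2 (SUM): sum[0..0]=4, sum[0..1]=10, sum[0..2]=11, sum[0..3]=18 -> [4, 10, 11, 18] (max |s|=18)
Stage 3 (OFFSET 3): 4+3=7, 10+3=13, 11+3=14, 18+3=21 -> [7, 13, 14, 21] (max |s|=21)
Stage 4 (ABS): |7|=7, |13|=13, |14|=14, |21|=21 -> [7, 13, 14, 21] (max |s|=21)
Overall max amplitude: 21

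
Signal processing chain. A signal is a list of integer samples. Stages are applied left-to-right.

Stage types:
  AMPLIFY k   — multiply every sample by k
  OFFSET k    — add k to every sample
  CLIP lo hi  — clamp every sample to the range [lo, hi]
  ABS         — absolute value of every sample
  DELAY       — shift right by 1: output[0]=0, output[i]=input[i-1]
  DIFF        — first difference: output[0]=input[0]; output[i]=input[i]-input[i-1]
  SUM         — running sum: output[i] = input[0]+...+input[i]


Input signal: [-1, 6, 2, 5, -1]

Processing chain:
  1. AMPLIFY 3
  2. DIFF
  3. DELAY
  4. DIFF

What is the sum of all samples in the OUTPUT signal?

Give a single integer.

Answer: 9

Derivation:
Input: [-1, 6, 2, 5, -1]
Stage 1 (AMPLIFY 3): -1*3=-3, 6*3=18, 2*3=6, 5*3=15, -1*3=-3 -> [-3, 18, 6, 15, -3]
Stage 2 (DIFF): s[0]=-3, 18--3=21, 6-18=-12, 15-6=9, -3-15=-18 -> [-3, 21, -12, 9, -18]
Stage 3 (DELAY): [0, -3, 21, -12, 9] = [0, -3, 21, -12, 9] -> [0, -3, 21, -12, 9]
Stage 4 (DIFF): s[0]=0, -3-0=-3, 21--3=24, -12-21=-33, 9--12=21 -> [0, -3, 24, -33, 21]
Output sum: 9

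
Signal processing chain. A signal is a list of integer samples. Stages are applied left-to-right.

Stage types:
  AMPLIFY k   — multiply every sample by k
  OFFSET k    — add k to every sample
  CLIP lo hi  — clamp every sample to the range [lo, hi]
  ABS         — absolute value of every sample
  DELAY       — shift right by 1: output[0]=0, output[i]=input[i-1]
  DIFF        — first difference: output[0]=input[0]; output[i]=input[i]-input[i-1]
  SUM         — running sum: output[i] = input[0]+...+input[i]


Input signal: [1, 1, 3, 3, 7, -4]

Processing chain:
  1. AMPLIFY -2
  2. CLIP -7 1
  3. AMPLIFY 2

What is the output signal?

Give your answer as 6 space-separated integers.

Answer: -4 -4 -12 -12 -14 2

Derivation:
Input: [1, 1, 3, 3, 7, -4]
Stage 1 (AMPLIFY -2): 1*-2=-2, 1*-2=-2, 3*-2=-6, 3*-2=-6, 7*-2=-14, -4*-2=8 -> [-2, -2, -6, -6, -14, 8]
Stage 2 (CLIP -7 1): clip(-2,-7,1)=-2, clip(-2,-7,1)=-2, clip(-6,-7,1)=-6, clip(-6,-7,1)=-6, clip(-14,-7,1)=-7, clip(8,-7,1)=1 -> [-2, -2, -6, -6, -7, 1]
Stage 3 (AMPLIFY 2): -2*2=-4, -2*2=-4, -6*2=-12, -6*2=-12, -7*2=-14, 1*2=2 -> [-4, -4, -12, -12, -14, 2]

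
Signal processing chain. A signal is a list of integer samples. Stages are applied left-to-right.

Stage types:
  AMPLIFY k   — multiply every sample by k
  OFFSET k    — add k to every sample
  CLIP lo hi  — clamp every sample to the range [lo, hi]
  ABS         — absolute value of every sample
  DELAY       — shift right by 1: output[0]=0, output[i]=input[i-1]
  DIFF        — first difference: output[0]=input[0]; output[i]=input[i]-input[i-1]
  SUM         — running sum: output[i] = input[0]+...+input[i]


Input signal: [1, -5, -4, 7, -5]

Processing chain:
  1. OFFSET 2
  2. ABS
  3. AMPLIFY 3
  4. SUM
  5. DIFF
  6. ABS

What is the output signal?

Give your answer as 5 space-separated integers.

Answer: 9 9 6 27 9

Derivation:
Input: [1, -5, -4, 7, -5]
Stage 1 (OFFSET 2): 1+2=3, -5+2=-3, -4+2=-2, 7+2=9, -5+2=-3 -> [3, -3, -2, 9, -3]
Stage 2 (ABS): |3|=3, |-3|=3, |-2|=2, |9|=9, |-3|=3 -> [3, 3, 2, 9, 3]
Stage 3 (AMPLIFY 3): 3*3=9, 3*3=9, 2*3=6, 9*3=27, 3*3=9 -> [9, 9, 6, 27, 9]
Stage 4 (SUM): sum[0..0]=9, sum[0..1]=18, sum[0..2]=24, sum[0..3]=51, sum[0..4]=60 -> [9, 18, 24, 51, 60]
Stage 5 (DIFF): s[0]=9, 18-9=9, 24-18=6, 51-24=27, 60-51=9 -> [9, 9, 6, 27, 9]
Stage 6 (ABS): |9|=9, |9|=9, |6|=6, |27|=27, |9|=9 -> [9, 9, 6, 27, 9]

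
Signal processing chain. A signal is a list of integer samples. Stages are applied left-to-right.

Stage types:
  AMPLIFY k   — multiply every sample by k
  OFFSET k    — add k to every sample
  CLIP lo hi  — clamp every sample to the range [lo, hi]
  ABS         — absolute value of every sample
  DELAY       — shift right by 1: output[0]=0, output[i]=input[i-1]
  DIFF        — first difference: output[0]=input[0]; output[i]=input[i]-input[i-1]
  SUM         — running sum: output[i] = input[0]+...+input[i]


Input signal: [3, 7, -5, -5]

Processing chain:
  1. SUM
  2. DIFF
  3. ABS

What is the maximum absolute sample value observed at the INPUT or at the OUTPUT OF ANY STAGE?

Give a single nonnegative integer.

Input: [3, 7, -5, -5] (max |s|=7)
Stage 1 (SUM): sum[0..0]=3, sum[0..1]=10, sum[0..2]=5, sum[0..3]=0 -> [3, 10, 5, 0] (max |s|=10)
Stage 2 (DIFF): s[0]=3, 10-3=7, 5-10=-5, 0-5=-5 -> [3, 7, -5, -5] (max |s|=7)
Stage 3 (ABS): |3|=3, |7|=7, |-5|=5, |-5|=5 -> [3, 7, 5, 5] (max |s|=7)
Overall max amplitude: 10

Answer: 10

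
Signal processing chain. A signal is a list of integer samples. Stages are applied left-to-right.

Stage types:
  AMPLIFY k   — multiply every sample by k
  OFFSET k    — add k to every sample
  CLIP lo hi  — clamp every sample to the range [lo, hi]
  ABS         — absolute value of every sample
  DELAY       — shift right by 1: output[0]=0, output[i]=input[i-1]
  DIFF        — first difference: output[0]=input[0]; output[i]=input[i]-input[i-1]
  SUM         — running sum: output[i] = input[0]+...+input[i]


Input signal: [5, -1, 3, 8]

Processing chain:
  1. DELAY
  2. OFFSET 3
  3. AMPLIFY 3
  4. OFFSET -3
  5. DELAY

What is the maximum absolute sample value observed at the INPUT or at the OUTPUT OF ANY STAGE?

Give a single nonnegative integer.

Answer: 24

Derivation:
Input: [5, -1, 3, 8] (max |s|=8)
Stage 1 (DELAY): [0, 5, -1, 3] = [0, 5, -1, 3] -> [0, 5, -1, 3] (max |s|=5)
Stage 2 (OFFSET 3): 0+3=3, 5+3=8, -1+3=2, 3+3=6 -> [3, 8, 2, 6] (max |s|=8)
Stage 3 (AMPLIFY 3): 3*3=9, 8*3=24, 2*3=6, 6*3=18 -> [9, 24, 6, 18] (max |s|=24)
Stage 4 (OFFSET -3): 9+-3=6, 24+-3=21, 6+-3=3, 18+-3=15 -> [6, 21, 3, 15] (max |s|=21)
Stage 5 (DELAY): [0, 6, 21, 3] = [0, 6, 21, 3] -> [0, 6, 21, 3] (max |s|=21)
Overall max amplitude: 24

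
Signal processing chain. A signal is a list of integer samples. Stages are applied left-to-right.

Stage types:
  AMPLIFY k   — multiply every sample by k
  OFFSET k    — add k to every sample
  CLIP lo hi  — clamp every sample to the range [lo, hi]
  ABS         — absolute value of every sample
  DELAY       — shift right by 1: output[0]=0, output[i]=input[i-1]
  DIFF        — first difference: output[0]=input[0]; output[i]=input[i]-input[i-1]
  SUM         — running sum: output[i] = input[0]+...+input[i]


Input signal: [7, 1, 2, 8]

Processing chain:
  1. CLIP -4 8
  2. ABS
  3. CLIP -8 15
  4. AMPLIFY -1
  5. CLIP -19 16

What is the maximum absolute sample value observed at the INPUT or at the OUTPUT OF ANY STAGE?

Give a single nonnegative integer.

Input: [7, 1, 2, 8] (max |s|=8)
Stage 1 (CLIP -4 8): clip(7,-4,8)=7, clip(1,-4,8)=1, clip(2,-4,8)=2, clip(8,-4,8)=8 -> [7, 1, 2, 8] (max |s|=8)
Stage 2 (ABS): |7|=7, |1|=1, |2|=2, |8|=8 -> [7, 1, 2, 8] (max |s|=8)
Stage 3 (CLIP -8 15): clip(7,-8,15)=7, clip(1,-8,15)=1, clip(2,-8,15)=2, clip(8,-8,15)=8 -> [7, 1, 2, 8] (max |s|=8)
Stage 4 (AMPLIFY -1): 7*-1=-7, 1*-1=-1, 2*-1=-2, 8*-1=-8 -> [-7, -1, -2, -8] (max |s|=8)
Stage 5 (CLIP -19 16): clip(-7,-19,16)=-7, clip(-1,-19,16)=-1, clip(-2,-19,16)=-2, clip(-8,-19,16)=-8 -> [-7, -1, -2, -8] (max |s|=8)
Overall max amplitude: 8

Answer: 8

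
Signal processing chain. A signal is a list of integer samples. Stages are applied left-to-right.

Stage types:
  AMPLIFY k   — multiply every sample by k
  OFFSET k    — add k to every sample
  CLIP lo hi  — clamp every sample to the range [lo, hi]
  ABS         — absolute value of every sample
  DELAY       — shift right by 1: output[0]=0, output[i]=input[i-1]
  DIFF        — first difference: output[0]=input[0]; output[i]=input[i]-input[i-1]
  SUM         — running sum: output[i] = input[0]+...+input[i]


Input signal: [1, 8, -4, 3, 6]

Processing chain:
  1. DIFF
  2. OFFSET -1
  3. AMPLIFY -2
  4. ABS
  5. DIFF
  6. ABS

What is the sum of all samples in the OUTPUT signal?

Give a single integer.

Answer: 48

Derivation:
Input: [1, 8, -4, 3, 6]
Stage 1 (DIFF): s[0]=1, 8-1=7, -4-8=-12, 3--4=7, 6-3=3 -> [1, 7, -12, 7, 3]
Stage 2 (OFFSET -1): 1+-1=0, 7+-1=6, -12+-1=-13, 7+-1=6, 3+-1=2 -> [0, 6, -13, 6, 2]
Stage 3 (AMPLIFY -2): 0*-2=0, 6*-2=-12, -13*-2=26, 6*-2=-12, 2*-2=-4 -> [0, -12, 26, -12, -4]
Stage 4 (ABS): |0|=0, |-12|=12, |26|=26, |-12|=12, |-4|=4 -> [0, 12, 26, 12, 4]
Stage 5 (DIFF): s[0]=0, 12-0=12, 26-12=14, 12-26=-14, 4-12=-8 -> [0, 12, 14, -14, -8]
Stage 6 (ABS): |0|=0, |12|=12, |14|=14, |-14|=14, |-8|=8 -> [0, 12, 14, 14, 8]
Output sum: 48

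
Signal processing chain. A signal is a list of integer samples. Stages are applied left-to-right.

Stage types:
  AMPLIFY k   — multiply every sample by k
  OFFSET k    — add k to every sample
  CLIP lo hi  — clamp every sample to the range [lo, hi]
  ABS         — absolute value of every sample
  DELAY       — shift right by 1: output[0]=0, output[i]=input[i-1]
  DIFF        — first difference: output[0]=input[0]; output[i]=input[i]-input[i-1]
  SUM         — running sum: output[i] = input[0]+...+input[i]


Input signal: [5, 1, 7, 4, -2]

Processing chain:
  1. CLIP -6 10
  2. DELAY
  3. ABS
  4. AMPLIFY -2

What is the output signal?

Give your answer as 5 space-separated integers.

Answer: 0 -10 -2 -14 -8

Derivation:
Input: [5, 1, 7, 4, -2]
Stage 1 (CLIP -6 10): clip(5,-6,10)=5, clip(1,-6,10)=1, clip(7,-6,10)=7, clip(4,-6,10)=4, clip(-2,-6,10)=-2 -> [5, 1, 7, 4, -2]
Stage 2 (DELAY): [0, 5, 1, 7, 4] = [0, 5, 1, 7, 4] -> [0, 5, 1, 7, 4]
Stage 3 (ABS): |0|=0, |5|=5, |1|=1, |7|=7, |4|=4 -> [0, 5, 1, 7, 4]
Stage 4 (AMPLIFY -2): 0*-2=0, 5*-2=-10, 1*-2=-2, 7*-2=-14, 4*-2=-8 -> [0, -10, -2, -14, -8]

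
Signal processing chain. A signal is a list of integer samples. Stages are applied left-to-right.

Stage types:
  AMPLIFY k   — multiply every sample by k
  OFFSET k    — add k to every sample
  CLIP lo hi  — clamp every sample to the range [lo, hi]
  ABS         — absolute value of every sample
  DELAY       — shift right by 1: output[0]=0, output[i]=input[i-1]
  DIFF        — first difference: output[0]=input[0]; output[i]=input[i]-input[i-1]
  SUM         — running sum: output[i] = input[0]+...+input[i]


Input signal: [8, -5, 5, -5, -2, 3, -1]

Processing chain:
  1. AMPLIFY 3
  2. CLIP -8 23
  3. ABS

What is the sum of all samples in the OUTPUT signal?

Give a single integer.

Input: [8, -5, 5, -5, -2, 3, -1]
Stage 1 (AMPLIFY 3): 8*3=24, -5*3=-15, 5*3=15, -5*3=-15, -2*3=-6, 3*3=9, -1*3=-3 -> [24, -15, 15, -15, -6, 9, -3]
Stage 2 (CLIP -8 23): clip(24,-8,23)=23, clip(-15,-8,23)=-8, clip(15,-8,23)=15, clip(-15,-8,23)=-8, clip(-6,-8,23)=-6, clip(9,-8,23)=9, clip(-3,-8,23)=-3 -> [23, -8, 15, -8, -6, 9, -3]
Stage 3 (ABS): |23|=23, |-8|=8, |15|=15, |-8|=8, |-6|=6, |9|=9, |-3|=3 -> [23, 8, 15, 8, 6, 9, 3]
Output sum: 72

Answer: 72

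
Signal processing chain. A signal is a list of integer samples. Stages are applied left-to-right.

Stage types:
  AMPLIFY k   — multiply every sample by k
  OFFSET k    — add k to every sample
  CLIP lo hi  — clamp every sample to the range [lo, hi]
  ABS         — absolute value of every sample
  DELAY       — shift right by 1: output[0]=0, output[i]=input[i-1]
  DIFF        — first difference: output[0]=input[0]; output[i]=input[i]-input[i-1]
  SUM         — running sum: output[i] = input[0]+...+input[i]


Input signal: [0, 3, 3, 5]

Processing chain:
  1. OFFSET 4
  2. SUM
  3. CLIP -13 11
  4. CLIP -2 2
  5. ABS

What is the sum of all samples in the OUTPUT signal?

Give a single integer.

Input: [0, 3, 3, 5]
Stage 1 (OFFSET 4): 0+4=4, 3+4=7, 3+4=7, 5+4=9 -> [4, 7, 7, 9]
Stage 2 (SUM): sum[0..0]=4, sum[0..1]=11, sum[0..2]=18, sum[0..3]=27 -> [4, 11, 18, 27]
Stage 3 (CLIP -13 11): clip(4,-13,11)=4, clip(11,-13,11)=11, clip(18,-13,11)=11, clip(27,-13,11)=11 -> [4, 11, 11, 11]
Stage 4 (CLIP -2 2): clip(4,-2,2)=2, clip(11,-2,2)=2, clip(11,-2,2)=2, clip(11,-2,2)=2 -> [2, 2, 2, 2]
Stage 5 (ABS): |2|=2, |2|=2, |2|=2, |2|=2 -> [2, 2, 2, 2]
Output sum: 8

Answer: 8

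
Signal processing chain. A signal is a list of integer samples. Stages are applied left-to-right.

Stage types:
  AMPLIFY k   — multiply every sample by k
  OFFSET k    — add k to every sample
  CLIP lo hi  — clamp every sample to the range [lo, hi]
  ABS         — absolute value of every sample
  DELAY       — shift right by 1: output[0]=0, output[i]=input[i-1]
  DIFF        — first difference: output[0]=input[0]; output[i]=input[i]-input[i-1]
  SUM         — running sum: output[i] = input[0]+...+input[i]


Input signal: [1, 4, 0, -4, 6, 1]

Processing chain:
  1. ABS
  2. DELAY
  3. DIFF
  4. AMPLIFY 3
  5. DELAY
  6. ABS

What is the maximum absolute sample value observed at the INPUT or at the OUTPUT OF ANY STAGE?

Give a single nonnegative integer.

Answer: 12

Derivation:
Input: [1, 4, 0, -4, 6, 1] (max |s|=6)
Stage 1 (ABS): |1|=1, |4|=4, |0|=0, |-4|=4, |6|=6, |1|=1 -> [1, 4, 0, 4, 6, 1] (max |s|=6)
Stage 2 (DELAY): [0, 1, 4, 0, 4, 6] = [0, 1, 4, 0, 4, 6] -> [0, 1, 4, 0, 4, 6] (max |s|=6)
Stage 3 (DIFF): s[0]=0, 1-0=1, 4-1=3, 0-4=-4, 4-0=4, 6-4=2 -> [0, 1, 3, -4, 4, 2] (max |s|=4)
Stage 4 (AMPLIFY 3): 0*3=0, 1*3=3, 3*3=9, -4*3=-12, 4*3=12, 2*3=6 -> [0, 3, 9, -12, 12, 6] (max |s|=12)
Stage 5 (DELAY): [0, 0, 3, 9, -12, 12] = [0, 0, 3, 9, -12, 12] -> [0, 0, 3, 9, -12, 12] (max |s|=12)
Stage 6 (ABS): |0|=0, |0|=0, |3|=3, |9|=9, |-12|=12, |12|=12 -> [0, 0, 3, 9, 12, 12] (max |s|=12)
Overall max amplitude: 12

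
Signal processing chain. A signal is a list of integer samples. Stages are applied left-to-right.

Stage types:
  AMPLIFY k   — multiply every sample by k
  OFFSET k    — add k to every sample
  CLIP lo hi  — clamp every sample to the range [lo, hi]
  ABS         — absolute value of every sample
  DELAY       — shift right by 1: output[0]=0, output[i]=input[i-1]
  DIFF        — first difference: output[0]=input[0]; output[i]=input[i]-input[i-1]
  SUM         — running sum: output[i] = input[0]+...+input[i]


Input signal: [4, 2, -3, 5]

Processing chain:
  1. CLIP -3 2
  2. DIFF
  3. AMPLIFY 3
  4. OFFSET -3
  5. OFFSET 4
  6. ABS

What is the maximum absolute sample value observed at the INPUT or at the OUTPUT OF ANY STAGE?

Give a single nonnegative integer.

Input: [4, 2, -3, 5] (max |s|=5)
Stage 1 (CLIP -3 2): clip(4,-3,2)=2, clip(2,-3,2)=2, clip(-3,-3,2)=-3, clip(5,-3,2)=2 -> [2, 2, -3, 2] (max |s|=3)
Stage 2 (DIFF): s[0]=2, 2-2=0, -3-2=-5, 2--3=5 -> [2, 0, -5, 5] (max |s|=5)
Stage 3 (AMPLIFY 3): 2*3=6, 0*3=0, -5*3=-15, 5*3=15 -> [6, 0, -15, 15] (max |s|=15)
Stage 4 (OFFSET -3): 6+-3=3, 0+-3=-3, -15+-3=-18, 15+-3=12 -> [3, -3, -18, 12] (max |s|=18)
Stage 5 (OFFSET 4): 3+4=7, -3+4=1, -18+4=-14, 12+4=16 -> [7, 1, -14, 16] (max |s|=16)
Stage 6 (ABS): |7|=7, |1|=1, |-14|=14, |16|=16 -> [7, 1, 14, 16] (max |s|=16)
Overall max amplitude: 18

Answer: 18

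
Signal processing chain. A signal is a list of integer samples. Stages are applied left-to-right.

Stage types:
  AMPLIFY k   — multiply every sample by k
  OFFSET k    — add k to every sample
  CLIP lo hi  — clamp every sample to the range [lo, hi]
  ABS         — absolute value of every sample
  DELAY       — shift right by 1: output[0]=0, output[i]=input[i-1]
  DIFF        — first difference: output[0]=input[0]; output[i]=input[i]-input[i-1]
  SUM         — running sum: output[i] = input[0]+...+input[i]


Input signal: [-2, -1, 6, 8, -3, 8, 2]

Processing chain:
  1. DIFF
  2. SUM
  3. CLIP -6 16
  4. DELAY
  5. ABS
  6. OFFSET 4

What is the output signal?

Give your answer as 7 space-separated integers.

Input: [-2, -1, 6, 8, -3, 8, 2]
Stage 1 (DIFF): s[0]=-2, -1--2=1, 6--1=7, 8-6=2, -3-8=-11, 8--3=11, 2-8=-6 -> [-2, 1, 7, 2, -11, 11, -6]
Stage 2 (SUM): sum[0..0]=-2, sum[0..1]=-1, sum[0..2]=6, sum[0..3]=8, sum[0..4]=-3, sum[0..5]=8, sum[0..6]=2 -> [-2, -1, 6, 8, -3, 8, 2]
Stage 3 (CLIP -6 16): clip(-2,-6,16)=-2, clip(-1,-6,16)=-1, clip(6,-6,16)=6, clip(8,-6,16)=8, clip(-3,-6,16)=-3, clip(8,-6,16)=8, clip(2,-6,16)=2 -> [-2, -1, 6, 8, -3, 8, 2]
Stage 4 (DELAY): [0, -2, -1, 6, 8, -3, 8] = [0, -2, -1, 6, 8, -3, 8] -> [0, -2, -1, 6, 8, -3, 8]
Stage 5 (ABS): |0|=0, |-2|=2, |-1|=1, |6|=6, |8|=8, |-3|=3, |8|=8 -> [0, 2, 1, 6, 8, 3, 8]
Stage 6 (OFFSET 4): 0+4=4, 2+4=6, 1+4=5, 6+4=10, 8+4=12, 3+4=7, 8+4=12 -> [4, 6, 5, 10, 12, 7, 12]

Answer: 4 6 5 10 12 7 12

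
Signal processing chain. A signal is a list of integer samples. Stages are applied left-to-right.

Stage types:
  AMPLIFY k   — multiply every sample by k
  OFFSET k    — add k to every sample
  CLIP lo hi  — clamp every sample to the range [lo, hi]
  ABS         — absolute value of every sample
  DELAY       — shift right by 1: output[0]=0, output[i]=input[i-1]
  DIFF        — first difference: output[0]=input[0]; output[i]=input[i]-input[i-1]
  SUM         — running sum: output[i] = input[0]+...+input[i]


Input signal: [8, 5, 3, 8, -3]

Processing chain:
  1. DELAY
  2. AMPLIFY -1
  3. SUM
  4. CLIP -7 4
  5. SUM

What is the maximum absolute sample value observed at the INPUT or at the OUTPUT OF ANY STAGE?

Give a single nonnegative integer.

Input: [8, 5, 3, 8, -3] (max |s|=8)
Stage 1 (DELAY): [0, 8, 5, 3, 8] = [0, 8, 5, 3, 8] -> [0, 8, 5, 3, 8] (max |s|=8)
Stage 2 (AMPLIFY -1): 0*-1=0, 8*-1=-8, 5*-1=-5, 3*-1=-3, 8*-1=-8 -> [0, -8, -5, -3, -8] (max |s|=8)
Stage 3 (SUM): sum[0..0]=0, sum[0..1]=-8, sum[0..2]=-13, sum[0..3]=-16, sum[0..4]=-24 -> [0, -8, -13, -16, -24] (max |s|=24)
Stage 4 (CLIP -7 4): clip(0,-7,4)=0, clip(-8,-7,4)=-7, clip(-13,-7,4)=-7, clip(-16,-7,4)=-7, clip(-24,-7,4)=-7 -> [0, -7, -7, -7, -7] (max |s|=7)
Stage 5 (SUM): sum[0..0]=0, sum[0..1]=-7, sum[0..2]=-14, sum[0..3]=-21, sum[0..4]=-28 -> [0, -7, -14, -21, -28] (max |s|=28)
Overall max amplitude: 28

Answer: 28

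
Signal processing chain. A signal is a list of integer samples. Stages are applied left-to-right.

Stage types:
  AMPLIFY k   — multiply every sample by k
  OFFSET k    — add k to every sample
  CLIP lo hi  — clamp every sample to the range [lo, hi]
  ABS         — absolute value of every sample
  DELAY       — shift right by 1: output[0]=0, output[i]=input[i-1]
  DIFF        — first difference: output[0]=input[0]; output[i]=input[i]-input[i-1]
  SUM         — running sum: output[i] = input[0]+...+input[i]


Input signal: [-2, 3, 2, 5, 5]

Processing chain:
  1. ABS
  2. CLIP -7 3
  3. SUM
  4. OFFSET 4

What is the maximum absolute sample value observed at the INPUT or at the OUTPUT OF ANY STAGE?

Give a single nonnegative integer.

Input: [-2, 3, 2, 5, 5] (max |s|=5)
Stage 1 (ABS): |-2|=2, |3|=3, |2|=2, |5|=5, |5|=5 -> [2, 3, 2, 5, 5] (max |s|=5)
Stage 2 (CLIP -7 3): clip(2,-7,3)=2, clip(3,-7,3)=3, clip(2,-7,3)=2, clip(5,-7,3)=3, clip(5,-7,3)=3 -> [2, 3, 2, 3, 3] (max |s|=3)
Stage 3 (SUM): sum[0..0]=2, sum[0..1]=5, sum[0..2]=7, sum[0..3]=10, sum[0..4]=13 -> [2, 5, 7, 10, 13] (max |s|=13)
Stage 4 (OFFSET 4): 2+4=6, 5+4=9, 7+4=11, 10+4=14, 13+4=17 -> [6, 9, 11, 14, 17] (max |s|=17)
Overall max amplitude: 17

Answer: 17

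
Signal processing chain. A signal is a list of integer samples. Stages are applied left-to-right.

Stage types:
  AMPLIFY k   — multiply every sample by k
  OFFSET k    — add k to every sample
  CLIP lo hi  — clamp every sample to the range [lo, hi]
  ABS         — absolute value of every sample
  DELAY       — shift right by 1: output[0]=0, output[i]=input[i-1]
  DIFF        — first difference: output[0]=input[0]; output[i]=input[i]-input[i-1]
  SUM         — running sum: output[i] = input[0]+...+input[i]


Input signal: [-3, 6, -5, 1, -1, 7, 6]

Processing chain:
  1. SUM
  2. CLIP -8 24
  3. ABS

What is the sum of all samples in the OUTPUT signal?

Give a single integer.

Input: [-3, 6, -5, 1, -1, 7, 6]
Stage 1 (SUM): sum[0..0]=-3, sum[0..1]=3, sum[0..2]=-2, sum[0..3]=-1, sum[0..4]=-2, sum[0..5]=5, sum[0..6]=11 -> [-3, 3, -2, -1, -2, 5, 11]
Stage 2 (CLIP -8 24): clip(-3,-8,24)=-3, clip(3,-8,24)=3, clip(-2,-8,24)=-2, clip(-1,-8,24)=-1, clip(-2,-8,24)=-2, clip(5,-8,24)=5, clip(11,-8,24)=11 -> [-3, 3, -2, -1, -2, 5, 11]
Stage 3 (ABS): |-3|=3, |3|=3, |-2|=2, |-1|=1, |-2|=2, |5|=5, |11|=11 -> [3, 3, 2, 1, 2, 5, 11]
Output sum: 27

Answer: 27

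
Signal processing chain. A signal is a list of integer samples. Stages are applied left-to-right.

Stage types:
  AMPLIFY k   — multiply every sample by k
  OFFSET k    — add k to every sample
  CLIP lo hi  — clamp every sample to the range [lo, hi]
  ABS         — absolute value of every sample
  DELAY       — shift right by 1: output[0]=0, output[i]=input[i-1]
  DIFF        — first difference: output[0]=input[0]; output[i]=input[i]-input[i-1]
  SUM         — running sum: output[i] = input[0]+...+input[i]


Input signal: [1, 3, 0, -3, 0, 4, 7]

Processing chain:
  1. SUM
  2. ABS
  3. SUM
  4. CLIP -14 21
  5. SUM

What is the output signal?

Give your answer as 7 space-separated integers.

Input: [1, 3, 0, -3, 0, 4, 7]
Stage 1 (SUM): sum[0..0]=1, sum[0..1]=4, sum[0..2]=4, sum[0..3]=1, sum[0..4]=1, sum[0..5]=5, sum[0..6]=12 -> [1, 4, 4, 1, 1, 5, 12]
Stage 2 (ABS): |1|=1, |4|=4, |4|=4, |1|=1, |1|=1, |5|=5, |12|=12 -> [1, 4, 4, 1, 1, 5, 12]
Stage 3 (SUM): sum[0..0]=1, sum[0..1]=5, sum[0..2]=9, sum[0..3]=10, sum[0..4]=11, sum[0..5]=16, sum[0..6]=28 -> [1, 5, 9, 10, 11, 16, 28]
Stage 4 (CLIP -14 21): clip(1,-14,21)=1, clip(5,-14,21)=5, clip(9,-14,21)=9, clip(10,-14,21)=10, clip(11,-14,21)=11, clip(16,-14,21)=16, clip(28,-14,21)=21 -> [1, 5, 9, 10, 11, 16, 21]
Stage 5 (SUM): sum[0..0]=1, sum[0..1]=6, sum[0..2]=15, sum[0..3]=25, sum[0..4]=36, sum[0..5]=52, sum[0..6]=73 -> [1, 6, 15, 25, 36, 52, 73]

Answer: 1 6 15 25 36 52 73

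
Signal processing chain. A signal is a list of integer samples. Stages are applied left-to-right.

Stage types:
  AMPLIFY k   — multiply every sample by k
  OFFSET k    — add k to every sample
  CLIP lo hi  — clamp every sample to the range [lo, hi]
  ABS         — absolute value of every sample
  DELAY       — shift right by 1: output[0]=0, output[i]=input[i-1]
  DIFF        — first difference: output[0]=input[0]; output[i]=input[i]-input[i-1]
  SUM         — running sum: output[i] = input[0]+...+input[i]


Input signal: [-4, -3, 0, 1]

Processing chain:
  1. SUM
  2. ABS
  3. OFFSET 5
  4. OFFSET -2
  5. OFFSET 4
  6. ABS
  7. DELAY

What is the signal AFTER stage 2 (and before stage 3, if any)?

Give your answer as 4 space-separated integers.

Input: [-4, -3, 0, 1]
Stage 1 (SUM): sum[0..0]=-4, sum[0..1]=-7, sum[0..2]=-7, sum[0..3]=-6 -> [-4, -7, -7, -6]
Stage 2 (ABS): |-4|=4, |-7|=7, |-7|=7, |-6|=6 -> [4, 7, 7, 6]

Answer: 4 7 7 6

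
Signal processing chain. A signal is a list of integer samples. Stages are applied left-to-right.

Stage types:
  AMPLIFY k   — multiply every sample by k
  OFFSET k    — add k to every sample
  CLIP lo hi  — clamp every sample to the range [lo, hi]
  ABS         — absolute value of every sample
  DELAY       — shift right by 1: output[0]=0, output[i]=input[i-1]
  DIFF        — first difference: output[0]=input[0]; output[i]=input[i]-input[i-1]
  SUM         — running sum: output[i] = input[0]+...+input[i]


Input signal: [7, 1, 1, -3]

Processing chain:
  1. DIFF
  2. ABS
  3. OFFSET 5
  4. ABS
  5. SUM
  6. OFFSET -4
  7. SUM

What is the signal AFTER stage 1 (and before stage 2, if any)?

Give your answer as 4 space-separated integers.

Input: [7, 1, 1, -3]
Stage 1 (DIFF): s[0]=7, 1-7=-6, 1-1=0, -3-1=-4 -> [7, -6, 0, -4]

Answer: 7 -6 0 -4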